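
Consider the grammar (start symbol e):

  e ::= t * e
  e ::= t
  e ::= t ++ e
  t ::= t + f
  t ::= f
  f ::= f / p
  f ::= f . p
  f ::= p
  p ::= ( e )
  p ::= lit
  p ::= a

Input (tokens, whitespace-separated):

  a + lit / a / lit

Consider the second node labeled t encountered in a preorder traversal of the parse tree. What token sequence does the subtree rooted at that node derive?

[e [t [t [f [p a]]] + [f [f [f [p lit]] / [p a]] / [p lit]]]]

a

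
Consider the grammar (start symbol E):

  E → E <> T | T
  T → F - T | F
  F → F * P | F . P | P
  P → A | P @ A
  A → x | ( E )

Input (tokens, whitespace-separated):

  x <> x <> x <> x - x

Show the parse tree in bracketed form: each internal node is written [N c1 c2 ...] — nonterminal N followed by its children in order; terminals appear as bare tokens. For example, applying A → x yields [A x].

[E [E [E [E [T [F [P [A x]]]]] <> [T [F [P [A x]]]]] <> [T [F [P [A x]]]]] <> [T [F [P [A x]]] - [T [F [P [A x]]]]]]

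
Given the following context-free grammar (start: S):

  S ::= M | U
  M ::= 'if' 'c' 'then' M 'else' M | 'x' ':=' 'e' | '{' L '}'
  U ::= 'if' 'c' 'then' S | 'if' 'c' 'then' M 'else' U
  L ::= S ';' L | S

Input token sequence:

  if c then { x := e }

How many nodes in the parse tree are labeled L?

1

[S [U if c then [S [M { [L [S [M x := e]]] }]]]]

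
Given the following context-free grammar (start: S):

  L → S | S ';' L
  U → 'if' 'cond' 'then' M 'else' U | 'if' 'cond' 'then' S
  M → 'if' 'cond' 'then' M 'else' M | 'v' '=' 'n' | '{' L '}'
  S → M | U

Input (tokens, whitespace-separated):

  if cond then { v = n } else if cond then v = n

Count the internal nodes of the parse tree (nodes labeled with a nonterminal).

[S [U if cond then [M { [L [S [M v = n]]] }] else [U if cond then [S [M v = n]]]]]

9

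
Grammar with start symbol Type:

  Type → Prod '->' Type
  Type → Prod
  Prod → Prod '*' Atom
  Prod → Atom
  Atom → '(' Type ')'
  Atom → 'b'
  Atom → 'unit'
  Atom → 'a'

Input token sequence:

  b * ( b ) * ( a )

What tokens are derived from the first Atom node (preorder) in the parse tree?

[Type [Prod [Prod [Prod [Atom b]] * [Atom ( [Type [Prod [Atom b]]] )]] * [Atom ( [Type [Prod [Atom a]]] )]]]

b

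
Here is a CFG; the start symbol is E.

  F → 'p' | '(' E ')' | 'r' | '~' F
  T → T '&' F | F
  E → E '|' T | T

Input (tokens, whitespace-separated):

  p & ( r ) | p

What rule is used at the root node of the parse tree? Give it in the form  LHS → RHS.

[E [E [T [T [F p]] & [F ( [E [T [F r]]] )]]] | [T [F p]]]

E → E '|' T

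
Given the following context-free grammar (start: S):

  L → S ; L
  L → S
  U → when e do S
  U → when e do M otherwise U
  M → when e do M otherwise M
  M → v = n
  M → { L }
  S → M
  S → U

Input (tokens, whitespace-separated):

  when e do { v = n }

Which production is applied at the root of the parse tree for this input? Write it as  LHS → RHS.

S → U

[S [U when e do [S [M { [L [S [M v = n]]] }]]]]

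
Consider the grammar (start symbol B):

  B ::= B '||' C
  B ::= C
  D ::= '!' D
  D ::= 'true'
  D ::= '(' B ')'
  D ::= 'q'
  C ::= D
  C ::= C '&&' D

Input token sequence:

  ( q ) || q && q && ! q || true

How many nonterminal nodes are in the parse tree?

17

[B [B [B [C [D ( [B [C [D q]]] )]]] || [C [C [C [D q]] && [D q]] && [D ! [D q]]]] || [C [D true]]]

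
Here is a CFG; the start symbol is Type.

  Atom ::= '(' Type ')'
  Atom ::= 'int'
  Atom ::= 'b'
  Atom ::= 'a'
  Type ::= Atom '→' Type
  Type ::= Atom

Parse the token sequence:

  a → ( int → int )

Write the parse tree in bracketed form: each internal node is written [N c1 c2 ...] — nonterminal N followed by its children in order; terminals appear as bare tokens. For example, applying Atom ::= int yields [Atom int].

Type
Atom → Type
a → Type
a → Atom
a → ( Type )
a → ( Atom → Type )
a → ( int → Type )
a → ( int → Atom )
a → ( int → int )

[Type [Atom a] → [Type [Atom ( [Type [Atom int] → [Type [Atom int]]] )]]]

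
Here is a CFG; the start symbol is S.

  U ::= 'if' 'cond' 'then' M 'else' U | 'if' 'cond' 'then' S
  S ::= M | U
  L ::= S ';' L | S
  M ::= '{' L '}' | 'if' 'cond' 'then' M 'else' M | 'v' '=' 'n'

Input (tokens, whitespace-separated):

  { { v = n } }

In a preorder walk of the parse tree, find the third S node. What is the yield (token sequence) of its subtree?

v = n

[S [M { [L [S [M { [L [S [M v = n]]] }]]] }]]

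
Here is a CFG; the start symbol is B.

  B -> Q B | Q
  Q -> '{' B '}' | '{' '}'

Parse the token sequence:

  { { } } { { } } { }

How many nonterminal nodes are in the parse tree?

10

[B [Q { [B [Q { }]] }] [B [Q { [B [Q { }]] }] [B [Q { }]]]]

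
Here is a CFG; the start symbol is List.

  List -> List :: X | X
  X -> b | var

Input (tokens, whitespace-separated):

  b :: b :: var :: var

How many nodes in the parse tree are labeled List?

4

[List [List [List [List [X b]] :: [X b]] :: [X var]] :: [X var]]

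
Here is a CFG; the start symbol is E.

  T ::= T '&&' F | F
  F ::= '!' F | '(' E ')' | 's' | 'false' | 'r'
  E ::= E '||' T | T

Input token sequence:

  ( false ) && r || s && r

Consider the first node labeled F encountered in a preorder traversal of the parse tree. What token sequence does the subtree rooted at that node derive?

[E [E [T [T [F ( [E [T [F false]]] )]] && [F r]]] || [T [T [F s]] && [F r]]]

( false )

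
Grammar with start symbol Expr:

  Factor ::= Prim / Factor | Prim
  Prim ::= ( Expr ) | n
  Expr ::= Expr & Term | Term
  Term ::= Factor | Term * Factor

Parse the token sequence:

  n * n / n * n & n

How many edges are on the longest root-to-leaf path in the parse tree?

7

[Expr [Expr [Term [Term [Term [Factor [Prim n]]] * [Factor [Prim n] / [Factor [Prim n]]]] * [Factor [Prim n]]]] & [Term [Factor [Prim n]]]]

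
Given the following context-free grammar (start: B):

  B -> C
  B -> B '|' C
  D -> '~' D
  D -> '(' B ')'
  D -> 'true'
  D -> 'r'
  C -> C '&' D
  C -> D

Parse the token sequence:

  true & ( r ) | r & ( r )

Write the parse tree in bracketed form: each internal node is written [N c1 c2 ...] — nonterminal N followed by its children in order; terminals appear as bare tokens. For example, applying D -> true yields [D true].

[B [B [C [C [D true]] & [D ( [B [C [D r]]] )]]] | [C [C [D r]] & [D ( [B [C [D r]]] )]]]

B
B | C
C | C
C & D | C
D & D | C
true & D | C
true & ( B ) | C
true & ( C ) | C
true & ( D ) | C
true & ( r ) | C
true & ( r ) | C & D
true & ( r ) | D & D
true & ( r ) | r & D
true & ( r ) | r & ( B )
true & ( r ) | r & ( C )
true & ( r ) | r & ( D )
true & ( r ) | r & ( r )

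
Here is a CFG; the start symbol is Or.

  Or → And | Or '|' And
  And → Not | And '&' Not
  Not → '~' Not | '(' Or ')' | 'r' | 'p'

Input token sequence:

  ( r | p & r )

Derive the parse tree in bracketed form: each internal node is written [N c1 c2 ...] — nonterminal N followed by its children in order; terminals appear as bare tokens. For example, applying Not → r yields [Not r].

Or
And
Not
( Or )
( Or | And )
( And | And )
( Not | And )
( r | And )
( r | And & Not )
( r | Not & Not )
( r | p & Not )
( r | p & r )

[Or [And [Not ( [Or [Or [And [Not r]]] | [And [And [Not p]] & [Not r]]] )]]]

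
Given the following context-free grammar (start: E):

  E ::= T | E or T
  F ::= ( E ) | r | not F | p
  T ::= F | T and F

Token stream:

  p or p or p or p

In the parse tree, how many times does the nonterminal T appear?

4

[E [E [E [E [T [F p]]] or [T [F p]]] or [T [F p]]] or [T [F p]]]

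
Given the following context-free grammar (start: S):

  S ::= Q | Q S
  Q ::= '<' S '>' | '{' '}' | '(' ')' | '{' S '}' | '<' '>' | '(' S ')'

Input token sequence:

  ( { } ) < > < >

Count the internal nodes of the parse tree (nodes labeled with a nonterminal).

8

[S [Q ( [S [Q { }]] )] [S [Q < >] [S [Q < >]]]]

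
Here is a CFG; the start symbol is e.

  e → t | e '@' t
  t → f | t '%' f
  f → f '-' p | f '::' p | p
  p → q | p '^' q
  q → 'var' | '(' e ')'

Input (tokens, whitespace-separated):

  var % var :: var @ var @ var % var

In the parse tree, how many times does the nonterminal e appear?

[e [e [e [t [t [f [p [q var]]]] % [f [f [p [q var]]] :: [p [q var]]]]] @ [t [f [p [q var]]]]] @ [t [t [f [p [q var]]]] % [f [p [q var]]]]]

3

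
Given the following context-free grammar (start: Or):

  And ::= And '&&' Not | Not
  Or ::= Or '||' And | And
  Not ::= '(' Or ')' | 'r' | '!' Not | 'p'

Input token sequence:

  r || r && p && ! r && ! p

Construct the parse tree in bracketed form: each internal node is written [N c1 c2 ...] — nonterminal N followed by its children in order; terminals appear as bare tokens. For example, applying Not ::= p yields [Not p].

Or
Or || And
And || And
Not || And
r || And
r || And && Not
r || And && Not && Not
r || And && Not && Not && Not
r || Not && Not && Not && Not
r || r && Not && Not && Not
r || r && p && Not && Not
r || r && p && ! Not && Not
r || r && p && ! r && Not
r || r && p && ! r && ! Not
r || r && p && ! r && ! p

[Or [Or [And [Not r]]] || [And [And [And [And [Not r]] && [Not p]] && [Not ! [Not r]]] && [Not ! [Not p]]]]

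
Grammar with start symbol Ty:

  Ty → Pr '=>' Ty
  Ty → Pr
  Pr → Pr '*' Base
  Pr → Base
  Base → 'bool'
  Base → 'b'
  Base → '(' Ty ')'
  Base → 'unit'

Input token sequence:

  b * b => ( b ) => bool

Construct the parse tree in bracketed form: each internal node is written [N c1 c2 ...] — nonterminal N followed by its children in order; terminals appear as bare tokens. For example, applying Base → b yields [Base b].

Ty
Pr => Ty
Pr * Base => Ty
Base * Base => Ty
b * Base => Ty
b * b => Ty
b * b => Pr => Ty
b * b => Base => Ty
b * b => ( Ty ) => Ty
b * b => ( Pr ) => Ty
b * b => ( Base ) => Ty
b * b => ( b ) => Ty
b * b => ( b ) => Pr
b * b => ( b ) => Base
b * b => ( b ) => bool

[Ty [Pr [Pr [Base b]] * [Base b]] => [Ty [Pr [Base ( [Ty [Pr [Base b]]] )]] => [Ty [Pr [Base bool]]]]]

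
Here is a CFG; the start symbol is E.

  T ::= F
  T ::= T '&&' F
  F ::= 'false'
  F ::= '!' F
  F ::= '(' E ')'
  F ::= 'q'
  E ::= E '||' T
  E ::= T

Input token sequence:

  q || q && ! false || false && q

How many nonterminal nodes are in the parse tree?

[E [E [E [T [F q]]] || [T [T [F q]] && [F ! [F false]]]] || [T [T [F false]] && [F q]]]

14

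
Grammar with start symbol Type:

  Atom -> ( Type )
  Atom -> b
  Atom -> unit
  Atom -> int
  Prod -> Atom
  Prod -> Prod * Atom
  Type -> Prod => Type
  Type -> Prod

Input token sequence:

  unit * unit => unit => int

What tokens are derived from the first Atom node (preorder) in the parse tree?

[Type [Prod [Prod [Atom unit]] * [Atom unit]] => [Type [Prod [Atom unit]] => [Type [Prod [Atom int]]]]]

unit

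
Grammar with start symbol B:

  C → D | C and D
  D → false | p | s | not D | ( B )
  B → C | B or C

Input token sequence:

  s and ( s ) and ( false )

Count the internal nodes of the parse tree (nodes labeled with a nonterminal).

13

[B [C [C [C [D s]] and [D ( [B [C [D s]]] )]] and [D ( [B [C [D false]]] )]]]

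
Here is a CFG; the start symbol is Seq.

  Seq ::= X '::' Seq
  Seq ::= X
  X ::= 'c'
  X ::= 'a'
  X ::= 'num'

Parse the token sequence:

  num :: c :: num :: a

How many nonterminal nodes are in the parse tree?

8

[Seq [X num] :: [Seq [X c] :: [Seq [X num] :: [Seq [X a]]]]]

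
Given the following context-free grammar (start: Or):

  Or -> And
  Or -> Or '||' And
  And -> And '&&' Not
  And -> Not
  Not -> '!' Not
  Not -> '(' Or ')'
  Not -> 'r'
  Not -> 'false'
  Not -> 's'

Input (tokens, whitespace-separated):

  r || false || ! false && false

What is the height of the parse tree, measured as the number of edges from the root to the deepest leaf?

5

[Or [Or [Or [And [Not r]]] || [And [Not false]]] || [And [And [Not ! [Not false]]] && [Not false]]]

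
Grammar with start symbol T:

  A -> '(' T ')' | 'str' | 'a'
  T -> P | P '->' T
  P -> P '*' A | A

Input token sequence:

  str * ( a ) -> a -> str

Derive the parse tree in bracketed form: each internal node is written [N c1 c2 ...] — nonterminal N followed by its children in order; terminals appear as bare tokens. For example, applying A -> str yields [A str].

T
P -> T
P * A -> T
A * A -> T
str * A -> T
str * ( T ) -> T
str * ( P ) -> T
str * ( A ) -> T
str * ( a ) -> T
str * ( a ) -> P -> T
str * ( a ) -> A -> T
str * ( a ) -> a -> T
str * ( a ) -> a -> P
str * ( a ) -> a -> A
str * ( a ) -> a -> str

[T [P [P [A str]] * [A ( [T [P [A a]]] )]] -> [T [P [A a]] -> [T [P [A str]]]]]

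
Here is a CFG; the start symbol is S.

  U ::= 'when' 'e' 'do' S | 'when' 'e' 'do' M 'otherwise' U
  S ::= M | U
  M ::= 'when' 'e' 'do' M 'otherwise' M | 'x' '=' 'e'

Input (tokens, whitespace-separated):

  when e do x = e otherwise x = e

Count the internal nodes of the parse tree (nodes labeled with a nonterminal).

[S [M when e do [M x = e] otherwise [M x = e]]]

4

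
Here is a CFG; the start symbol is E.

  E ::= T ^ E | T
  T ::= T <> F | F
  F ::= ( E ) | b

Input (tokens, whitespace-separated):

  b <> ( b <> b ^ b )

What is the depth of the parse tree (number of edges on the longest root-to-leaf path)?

7

[E [T [T [F b]] <> [F ( [E [T [T [F b]] <> [F b]] ^ [E [T [F b]]]] )]]]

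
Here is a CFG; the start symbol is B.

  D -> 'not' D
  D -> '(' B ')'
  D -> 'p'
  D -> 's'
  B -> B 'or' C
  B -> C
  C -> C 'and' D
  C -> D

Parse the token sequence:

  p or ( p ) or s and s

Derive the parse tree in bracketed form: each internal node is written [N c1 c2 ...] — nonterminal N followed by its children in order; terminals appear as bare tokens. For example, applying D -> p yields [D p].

[B [B [B [C [D p]]] or [C [D ( [B [C [D p]]] )]]] or [C [C [D s]] and [D s]]]

B
B or C
B or C or C
C or C or C
D or C or C
p or C or C
p or D or C
p or ( B ) or C
p or ( C ) or C
p or ( D ) or C
p or ( p ) or C
p or ( p ) or C and D
p or ( p ) or D and D
p or ( p ) or s and D
p or ( p ) or s and s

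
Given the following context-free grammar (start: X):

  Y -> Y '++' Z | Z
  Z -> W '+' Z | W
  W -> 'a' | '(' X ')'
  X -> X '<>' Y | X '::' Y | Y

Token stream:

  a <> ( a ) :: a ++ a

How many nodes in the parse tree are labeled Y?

5

[X [X [X [Y [Z [W a]]]] <> [Y [Z [W ( [X [Y [Z [W a]]]] )]]]] :: [Y [Y [Z [W a]]] ++ [Z [W a]]]]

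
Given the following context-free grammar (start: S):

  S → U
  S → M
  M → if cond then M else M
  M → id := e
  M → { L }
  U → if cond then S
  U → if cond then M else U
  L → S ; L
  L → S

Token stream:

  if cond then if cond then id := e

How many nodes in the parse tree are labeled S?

3

[S [U if cond then [S [U if cond then [S [M id := e]]]]]]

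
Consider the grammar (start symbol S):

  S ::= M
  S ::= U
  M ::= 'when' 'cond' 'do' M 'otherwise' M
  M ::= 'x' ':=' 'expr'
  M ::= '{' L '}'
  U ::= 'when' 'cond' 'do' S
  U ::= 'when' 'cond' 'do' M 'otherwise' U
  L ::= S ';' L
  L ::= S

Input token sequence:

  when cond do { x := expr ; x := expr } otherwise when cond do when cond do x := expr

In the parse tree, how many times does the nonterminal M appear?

[S [U when cond do [M { [L [S [M x := expr]] ; [L [S [M x := expr]]]] }] otherwise [U when cond do [S [U when cond do [S [M x := expr]]]]]]]

4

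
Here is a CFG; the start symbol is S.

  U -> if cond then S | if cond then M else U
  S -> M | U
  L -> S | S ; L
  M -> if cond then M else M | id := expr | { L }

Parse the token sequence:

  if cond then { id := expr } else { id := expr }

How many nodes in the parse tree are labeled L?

[S [M if cond then [M { [L [S [M id := expr]]] }] else [M { [L [S [M id := expr]]] }]]]

2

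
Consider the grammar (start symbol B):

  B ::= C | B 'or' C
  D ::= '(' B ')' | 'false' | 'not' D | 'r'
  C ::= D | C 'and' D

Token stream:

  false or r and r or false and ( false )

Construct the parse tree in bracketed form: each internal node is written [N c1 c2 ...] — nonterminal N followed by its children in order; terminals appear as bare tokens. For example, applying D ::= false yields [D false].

B
B or C
B or C or C
C or C or C
D or C or C
false or C or C
false or C and D or C
false or D and D or C
false or r and D or C
false or r and r or C
false or r and r or C and D
false or r and r or D and D
false or r and r or false and D
false or r and r or false and ( B )
false or r and r or false and ( C )
false or r and r or false and ( D )
false or r and r or false and ( false )

[B [B [B [C [D false]]] or [C [C [D r]] and [D r]]] or [C [C [D false]] and [D ( [B [C [D false]]] )]]]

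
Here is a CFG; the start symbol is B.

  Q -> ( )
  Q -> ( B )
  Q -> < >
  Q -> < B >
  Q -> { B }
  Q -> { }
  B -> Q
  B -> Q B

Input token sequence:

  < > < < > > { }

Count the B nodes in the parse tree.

4

[B [Q < >] [B [Q < [B [Q < >]] >] [B [Q { }]]]]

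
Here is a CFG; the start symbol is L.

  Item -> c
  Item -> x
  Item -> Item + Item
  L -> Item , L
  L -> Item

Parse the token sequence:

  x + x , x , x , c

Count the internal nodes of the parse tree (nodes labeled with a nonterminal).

[L [Item [Item x] + [Item x]] , [L [Item x] , [L [Item x] , [L [Item c]]]]]

10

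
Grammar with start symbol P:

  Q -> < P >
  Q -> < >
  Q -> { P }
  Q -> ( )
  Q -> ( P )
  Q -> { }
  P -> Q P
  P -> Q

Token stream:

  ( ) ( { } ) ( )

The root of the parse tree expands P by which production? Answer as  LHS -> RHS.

[P [Q ( )] [P [Q ( [P [Q { }]] )] [P [Q ( )]]]]

P -> Q P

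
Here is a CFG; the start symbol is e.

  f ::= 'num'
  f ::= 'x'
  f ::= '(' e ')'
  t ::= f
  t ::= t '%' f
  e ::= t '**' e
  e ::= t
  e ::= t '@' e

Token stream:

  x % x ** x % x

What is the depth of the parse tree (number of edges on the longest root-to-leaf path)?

[e [t [t [f x]] % [f x]] ** [e [t [t [f x]] % [f x]]]]

5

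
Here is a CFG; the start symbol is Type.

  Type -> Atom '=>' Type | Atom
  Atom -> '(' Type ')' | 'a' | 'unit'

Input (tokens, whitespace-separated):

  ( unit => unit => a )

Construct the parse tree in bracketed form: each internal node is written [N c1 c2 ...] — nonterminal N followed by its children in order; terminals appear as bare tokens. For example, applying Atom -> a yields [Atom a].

[Type [Atom ( [Type [Atom unit] => [Type [Atom unit] => [Type [Atom a]]]] )]]

Type
Atom
( Type )
( Atom => Type )
( unit => Type )
( unit => Atom => Type )
( unit => unit => Type )
( unit => unit => Atom )
( unit => unit => a )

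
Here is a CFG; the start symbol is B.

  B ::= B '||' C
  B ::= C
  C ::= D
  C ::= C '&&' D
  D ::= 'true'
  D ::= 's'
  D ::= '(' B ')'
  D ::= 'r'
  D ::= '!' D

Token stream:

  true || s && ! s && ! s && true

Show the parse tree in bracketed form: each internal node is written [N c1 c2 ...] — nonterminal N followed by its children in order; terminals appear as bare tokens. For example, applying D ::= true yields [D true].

[B [B [C [D true]]] || [C [C [C [C [D s]] && [D ! [D s]]] && [D ! [D s]]] && [D true]]]

B
B || C
C || C
D || C
true || C
true || C && D
true || C && D && D
true || C && D && D && D
true || D && D && D && D
true || s && D && D && D
true || s && ! D && D && D
true || s && ! s && D && D
true || s && ! s && ! D && D
true || s && ! s && ! s && D
true || s && ! s && ! s && true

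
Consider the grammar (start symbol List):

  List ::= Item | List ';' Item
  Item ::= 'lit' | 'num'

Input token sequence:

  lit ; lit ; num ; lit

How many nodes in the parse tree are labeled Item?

[List [List [List [List [Item lit]] ; [Item lit]] ; [Item num]] ; [Item lit]]

4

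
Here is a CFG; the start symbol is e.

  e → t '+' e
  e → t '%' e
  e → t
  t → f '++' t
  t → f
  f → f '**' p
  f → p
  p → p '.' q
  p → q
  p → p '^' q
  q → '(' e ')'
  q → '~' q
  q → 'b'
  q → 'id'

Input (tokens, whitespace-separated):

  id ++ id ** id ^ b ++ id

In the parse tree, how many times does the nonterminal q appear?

5

[e [t [f [p [q id]]] ++ [t [f [f [p [q id]]] ** [p [p [q id]] ^ [q b]]] ++ [t [f [p [q id]]]]]]]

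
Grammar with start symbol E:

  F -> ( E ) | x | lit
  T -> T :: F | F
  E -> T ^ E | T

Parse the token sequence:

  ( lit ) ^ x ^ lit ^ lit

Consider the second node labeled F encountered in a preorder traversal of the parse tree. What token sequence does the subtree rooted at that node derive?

[E [T [F ( [E [T [F lit]]] )]] ^ [E [T [F x]] ^ [E [T [F lit]] ^ [E [T [F lit]]]]]]

lit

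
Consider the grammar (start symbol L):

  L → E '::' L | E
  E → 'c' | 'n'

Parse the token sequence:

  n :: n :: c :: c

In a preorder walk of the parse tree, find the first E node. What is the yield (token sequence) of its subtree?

n

[L [E n] :: [L [E n] :: [L [E c] :: [L [E c]]]]]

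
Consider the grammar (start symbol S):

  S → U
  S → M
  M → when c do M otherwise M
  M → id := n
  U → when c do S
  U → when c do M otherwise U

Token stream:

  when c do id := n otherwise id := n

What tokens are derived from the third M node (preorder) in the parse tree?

[S [M when c do [M id := n] otherwise [M id := n]]]

id := n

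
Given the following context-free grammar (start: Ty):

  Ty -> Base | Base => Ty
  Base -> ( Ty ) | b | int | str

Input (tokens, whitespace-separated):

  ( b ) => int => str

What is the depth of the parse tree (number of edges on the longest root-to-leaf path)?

4

[Ty [Base ( [Ty [Base b]] )] => [Ty [Base int] => [Ty [Base str]]]]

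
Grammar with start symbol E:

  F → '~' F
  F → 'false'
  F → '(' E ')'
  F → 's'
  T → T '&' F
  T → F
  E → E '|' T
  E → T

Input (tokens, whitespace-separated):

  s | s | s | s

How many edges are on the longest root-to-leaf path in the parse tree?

6

[E [E [E [E [T [F s]]] | [T [F s]]] | [T [F s]]] | [T [F s]]]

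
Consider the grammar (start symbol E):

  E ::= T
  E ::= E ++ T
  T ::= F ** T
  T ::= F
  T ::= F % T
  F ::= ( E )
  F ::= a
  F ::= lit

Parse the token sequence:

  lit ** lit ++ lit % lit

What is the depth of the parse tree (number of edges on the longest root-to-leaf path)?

5

[E [E [T [F lit] ** [T [F lit]]]] ++ [T [F lit] % [T [F lit]]]]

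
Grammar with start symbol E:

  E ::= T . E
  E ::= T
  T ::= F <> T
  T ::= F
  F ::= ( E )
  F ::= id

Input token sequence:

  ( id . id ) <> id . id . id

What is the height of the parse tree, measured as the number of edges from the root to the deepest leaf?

7

[E [T [F ( [E [T [F id]] . [E [T [F id]]]] )] <> [T [F id]]] . [E [T [F id]] . [E [T [F id]]]]]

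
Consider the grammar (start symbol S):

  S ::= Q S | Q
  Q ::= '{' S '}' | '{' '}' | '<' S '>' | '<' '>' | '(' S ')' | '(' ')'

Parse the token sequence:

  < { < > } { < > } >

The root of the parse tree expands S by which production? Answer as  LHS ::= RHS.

S ::= Q

[S [Q < [S [Q { [S [Q < >]] }] [S [Q { [S [Q < >]] }]]] >]]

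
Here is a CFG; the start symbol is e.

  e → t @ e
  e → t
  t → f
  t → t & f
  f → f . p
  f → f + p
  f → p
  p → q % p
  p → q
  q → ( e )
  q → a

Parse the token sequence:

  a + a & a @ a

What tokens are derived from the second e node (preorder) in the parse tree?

a

[e [t [t [f [f [p [q a]]] + [p [q a]]]] & [f [p [q a]]]] @ [e [t [f [p [q a]]]]]]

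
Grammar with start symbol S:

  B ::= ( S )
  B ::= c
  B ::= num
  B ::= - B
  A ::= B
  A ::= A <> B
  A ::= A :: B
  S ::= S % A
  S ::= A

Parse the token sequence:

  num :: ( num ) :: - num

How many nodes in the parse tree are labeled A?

4

[S [A [A [A [B num]] :: [B ( [S [A [B num]]] )]] :: [B - [B num]]]]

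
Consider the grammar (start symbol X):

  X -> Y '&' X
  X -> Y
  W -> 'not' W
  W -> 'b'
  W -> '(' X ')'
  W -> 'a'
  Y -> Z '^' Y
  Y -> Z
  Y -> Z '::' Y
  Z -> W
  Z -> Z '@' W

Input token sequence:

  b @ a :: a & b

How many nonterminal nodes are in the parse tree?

[X [Y [Z [Z [W b]] @ [W a]] :: [Y [Z [W a]]]] & [X [Y [Z [W b]]]]]

13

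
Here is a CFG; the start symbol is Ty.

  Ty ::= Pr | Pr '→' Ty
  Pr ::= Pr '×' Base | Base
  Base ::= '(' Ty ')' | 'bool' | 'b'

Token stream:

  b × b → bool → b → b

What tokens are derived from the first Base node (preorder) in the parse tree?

b

[Ty [Pr [Pr [Base b]] × [Base b]] → [Ty [Pr [Base bool]] → [Ty [Pr [Base b]] → [Ty [Pr [Base b]]]]]]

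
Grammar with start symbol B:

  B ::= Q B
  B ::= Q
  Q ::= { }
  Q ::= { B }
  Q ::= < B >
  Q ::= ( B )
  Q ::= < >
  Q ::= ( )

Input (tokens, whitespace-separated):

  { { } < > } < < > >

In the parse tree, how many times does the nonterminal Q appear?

5

[B [Q { [B [Q { }] [B [Q < >]]] }] [B [Q < [B [Q < >]] >]]]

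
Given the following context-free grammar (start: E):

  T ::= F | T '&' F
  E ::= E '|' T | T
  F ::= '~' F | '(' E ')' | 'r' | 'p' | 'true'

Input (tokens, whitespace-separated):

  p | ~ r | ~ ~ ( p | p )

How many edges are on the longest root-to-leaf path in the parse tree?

9

[E [E [E [T [F p]]] | [T [F ~ [F r]]]] | [T [F ~ [F ~ [F ( [E [E [T [F p]]] | [T [F p]]] )]]]]]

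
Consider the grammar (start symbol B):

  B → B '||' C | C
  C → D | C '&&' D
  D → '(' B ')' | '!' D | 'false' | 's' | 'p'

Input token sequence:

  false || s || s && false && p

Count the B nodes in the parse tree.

3

[B [B [B [C [D false]]] || [C [D s]]] || [C [C [C [D s]] && [D false]] && [D p]]]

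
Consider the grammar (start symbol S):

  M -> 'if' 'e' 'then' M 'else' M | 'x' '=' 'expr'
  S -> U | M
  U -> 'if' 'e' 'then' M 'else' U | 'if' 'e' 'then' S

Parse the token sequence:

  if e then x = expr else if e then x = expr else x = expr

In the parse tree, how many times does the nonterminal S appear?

1

[S [M if e then [M x = expr] else [M if e then [M x = expr] else [M x = expr]]]]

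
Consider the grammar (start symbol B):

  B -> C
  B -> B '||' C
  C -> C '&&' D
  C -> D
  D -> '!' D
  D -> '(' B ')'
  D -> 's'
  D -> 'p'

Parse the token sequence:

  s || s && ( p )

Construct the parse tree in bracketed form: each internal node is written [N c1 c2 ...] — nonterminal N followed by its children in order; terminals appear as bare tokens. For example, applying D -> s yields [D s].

[B [B [C [D s]]] || [C [C [D s]] && [D ( [B [C [D p]]] )]]]

B
B || C
C || C
D || C
s || C
s || C && D
s || D && D
s || s && D
s || s && ( B )
s || s && ( C )
s || s && ( D )
s || s && ( p )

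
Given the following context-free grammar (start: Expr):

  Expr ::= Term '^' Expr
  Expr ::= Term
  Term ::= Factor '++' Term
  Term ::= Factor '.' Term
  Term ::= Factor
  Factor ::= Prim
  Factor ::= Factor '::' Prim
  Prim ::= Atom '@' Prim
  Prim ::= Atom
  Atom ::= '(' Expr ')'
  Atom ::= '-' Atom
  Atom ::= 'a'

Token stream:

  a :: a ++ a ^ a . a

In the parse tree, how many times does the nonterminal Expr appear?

2

[Expr [Term [Factor [Factor [Prim [Atom a]]] :: [Prim [Atom a]]] ++ [Term [Factor [Prim [Atom a]]]]] ^ [Expr [Term [Factor [Prim [Atom a]]] . [Term [Factor [Prim [Atom a]]]]]]]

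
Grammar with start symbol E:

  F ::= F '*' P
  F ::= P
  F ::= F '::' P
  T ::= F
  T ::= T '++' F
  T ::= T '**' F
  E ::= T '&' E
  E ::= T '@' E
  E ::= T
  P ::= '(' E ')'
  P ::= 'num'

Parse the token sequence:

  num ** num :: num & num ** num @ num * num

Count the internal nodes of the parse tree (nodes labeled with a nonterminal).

[E [T [T [F [P num]]] ** [F [F [P num]] :: [P num]]] & [E [T [T [F [P num]]] ** [F [P num]]] @ [E [T [F [F [P num]] * [P num]]]]]]

22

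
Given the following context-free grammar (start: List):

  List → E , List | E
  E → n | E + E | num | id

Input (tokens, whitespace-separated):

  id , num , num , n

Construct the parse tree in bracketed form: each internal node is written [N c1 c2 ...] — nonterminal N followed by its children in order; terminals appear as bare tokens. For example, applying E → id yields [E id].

List
E , List
id , List
id , E , List
id , num , List
id , num , E , List
id , num , num , List
id , num , num , E
id , num , num , n

[List [E id] , [List [E num] , [List [E num] , [List [E n]]]]]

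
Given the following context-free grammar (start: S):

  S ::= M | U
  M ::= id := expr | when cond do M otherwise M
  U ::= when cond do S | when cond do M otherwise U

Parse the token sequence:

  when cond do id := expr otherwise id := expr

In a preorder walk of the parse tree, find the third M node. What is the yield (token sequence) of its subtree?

[S [M when cond do [M id := expr] otherwise [M id := expr]]]

id := expr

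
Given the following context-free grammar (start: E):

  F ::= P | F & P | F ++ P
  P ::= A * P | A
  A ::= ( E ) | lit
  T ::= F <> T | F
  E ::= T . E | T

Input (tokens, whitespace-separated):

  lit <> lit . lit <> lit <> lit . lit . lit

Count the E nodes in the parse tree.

4

[E [T [F [P [A lit]]] <> [T [F [P [A lit]]]]] . [E [T [F [P [A lit]]] <> [T [F [P [A lit]]] <> [T [F [P [A lit]]]]]] . [E [T [F [P [A lit]]]] . [E [T [F [P [A lit]]]]]]]]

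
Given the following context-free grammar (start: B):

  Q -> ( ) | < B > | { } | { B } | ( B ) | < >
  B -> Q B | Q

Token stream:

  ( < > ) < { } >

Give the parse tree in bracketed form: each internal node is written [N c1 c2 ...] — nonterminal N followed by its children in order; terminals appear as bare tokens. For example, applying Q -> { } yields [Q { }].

B
Q B
( B ) B
( Q ) B
( < > ) B
( < > ) Q
( < > ) < B >
( < > ) < Q >
( < > ) < { } >

[B [Q ( [B [Q < >]] )] [B [Q < [B [Q { }]] >]]]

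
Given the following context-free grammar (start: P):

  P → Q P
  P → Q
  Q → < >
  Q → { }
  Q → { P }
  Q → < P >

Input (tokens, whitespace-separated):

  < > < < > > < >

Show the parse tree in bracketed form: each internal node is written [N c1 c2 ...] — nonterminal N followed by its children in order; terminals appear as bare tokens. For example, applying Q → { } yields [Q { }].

P
Q P
< > P
< > Q P
< > < P > P
< > < Q > P
< > < < > > P
< > < < > > Q
< > < < > > < >

[P [Q < >] [P [Q < [P [Q < >]] >] [P [Q < >]]]]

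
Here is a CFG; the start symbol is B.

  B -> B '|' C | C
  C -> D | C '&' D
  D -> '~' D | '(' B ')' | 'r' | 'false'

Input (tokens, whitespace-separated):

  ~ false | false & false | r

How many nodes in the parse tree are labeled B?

[B [B [B [C [D ~ [D false]]]] | [C [C [D false]] & [D false]]] | [C [D r]]]

3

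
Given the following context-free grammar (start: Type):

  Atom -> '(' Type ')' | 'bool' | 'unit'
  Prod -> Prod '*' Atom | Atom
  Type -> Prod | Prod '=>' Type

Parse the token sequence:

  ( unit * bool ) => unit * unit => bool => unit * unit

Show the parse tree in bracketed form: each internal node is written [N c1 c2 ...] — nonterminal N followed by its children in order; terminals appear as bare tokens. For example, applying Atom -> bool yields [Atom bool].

[Type [Prod [Atom ( [Type [Prod [Prod [Atom unit]] * [Atom bool]]] )]] => [Type [Prod [Prod [Atom unit]] * [Atom unit]] => [Type [Prod [Atom bool]] => [Type [Prod [Prod [Atom unit]] * [Atom unit]]]]]]

Type
Prod => Type
Atom => Type
( Type ) => Type
( Prod ) => Type
( Prod * Atom ) => Type
( Atom * Atom ) => Type
( unit * Atom ) => Type
( unit * bool ) => Type
( unit * bool ) => Prod => Type
( unit * bool ) => Prod * Atom => Type
( unit * bool ) => Atom * Atom => Type
( unit * bool ) => unit * Atom => Type
( unit * bool ) => unit * unit => Type
( unit * bool ) => unit * unit => Prod => Type
( unit * bool ) => unit * unit => Atom => Type
( unit * bool ) => unit * unit => bool => Type
( unit * bool ) => unit * unit => bool => Prod
( unit * bool ) => unit * unit => bool => Prod * Atom
( unit * bool ) => unit * unit => bool => Atom * Atom
( unit * bool ) => unit * unit => bool => unit * Atom
( unit * bool ) => unit * unit => bool => unit * unit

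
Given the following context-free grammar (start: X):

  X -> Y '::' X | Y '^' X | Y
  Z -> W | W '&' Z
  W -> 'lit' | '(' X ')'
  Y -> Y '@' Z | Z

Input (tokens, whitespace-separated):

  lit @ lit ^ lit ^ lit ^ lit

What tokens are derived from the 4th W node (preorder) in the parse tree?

lit

[X [Y [Y [Z [W lit]]] @ [Z [W lit]]] ^ [X [Y [Z [W lit]]] ^ [X [Y [Z [W lit]]] ^ [X [Y [Z [W lit]]]]]]]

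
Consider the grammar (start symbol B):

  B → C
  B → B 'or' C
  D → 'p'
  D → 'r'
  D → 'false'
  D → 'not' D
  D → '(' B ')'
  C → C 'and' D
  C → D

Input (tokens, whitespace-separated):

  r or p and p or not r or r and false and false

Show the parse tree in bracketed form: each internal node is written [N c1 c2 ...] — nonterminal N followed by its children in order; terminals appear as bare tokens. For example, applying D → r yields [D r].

[B [B [B [B [C [D r]]] or [C [C [D p]] and [D p]]] or [C [D not [D r]]]] or [C [C [C [D r]] and [D false]] and [D false]]]

B
B or C
B or C or C
B or C or C or C
C or C or C or C
D or C or C or C
r or C or C or C
r or C and D or C or C
r or D and D or C or C
r or p and D or C or C
r or p and p or C or C
r or p and p or D or C
r or p and p or not D or C
r or p and p or not r or C
r or p and p or not r or C and D
r or p and p or not r or C and D and D
r or p and p or not r or D and D and D
r or p and p or not r or r and D and D
r or p and p or not r or r and false and D
r or p and p or not r or r and false and false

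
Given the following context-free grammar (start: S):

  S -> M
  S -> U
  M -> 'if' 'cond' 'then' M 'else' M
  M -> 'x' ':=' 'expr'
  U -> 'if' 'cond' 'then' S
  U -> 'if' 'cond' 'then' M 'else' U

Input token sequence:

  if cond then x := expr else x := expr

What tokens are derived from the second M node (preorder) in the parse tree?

[S [M if cond then [M x := expr] else [M x := expr]]]

x := expr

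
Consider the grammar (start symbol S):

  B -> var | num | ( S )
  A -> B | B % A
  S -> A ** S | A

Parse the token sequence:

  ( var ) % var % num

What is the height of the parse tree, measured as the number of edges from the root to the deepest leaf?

6

[S [A [B ( [S [A [B var]]] )] % [A [B var] % [A [B num]]]]]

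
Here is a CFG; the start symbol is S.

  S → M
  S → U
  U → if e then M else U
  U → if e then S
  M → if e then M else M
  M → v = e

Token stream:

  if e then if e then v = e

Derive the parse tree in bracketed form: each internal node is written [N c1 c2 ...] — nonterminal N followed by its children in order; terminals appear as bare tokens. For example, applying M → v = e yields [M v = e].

S
U
if e then S
if e then U
if e then if e then S
if e then if e then M
if e then if e then v = e

[S [U if e then [S [U if e then [S [M v = e]]]]]]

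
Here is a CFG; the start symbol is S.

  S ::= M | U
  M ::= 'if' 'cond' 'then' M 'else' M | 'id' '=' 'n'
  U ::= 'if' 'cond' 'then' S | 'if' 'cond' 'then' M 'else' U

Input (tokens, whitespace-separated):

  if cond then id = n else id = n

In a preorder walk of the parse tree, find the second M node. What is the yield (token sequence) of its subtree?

[S [M if cond then [M id = n] else [M id = n]]]

id = n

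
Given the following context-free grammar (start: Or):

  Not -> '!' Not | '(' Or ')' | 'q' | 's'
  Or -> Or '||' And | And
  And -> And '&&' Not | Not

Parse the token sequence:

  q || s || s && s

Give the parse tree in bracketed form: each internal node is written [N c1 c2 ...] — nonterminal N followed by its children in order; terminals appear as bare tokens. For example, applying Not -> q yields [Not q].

[Or [Or [Or [And [Not q]]] || [And [Not s]]] || [And [And [Not s]] && [Not s]]]

Or
Or || And
Or || And || And
And || And || And
Not || And || And
q || And || And
q || Not || And
q || s || And
q || s || And && Not
q || s || Not && Not
q || s || s && Not
q || s || s && s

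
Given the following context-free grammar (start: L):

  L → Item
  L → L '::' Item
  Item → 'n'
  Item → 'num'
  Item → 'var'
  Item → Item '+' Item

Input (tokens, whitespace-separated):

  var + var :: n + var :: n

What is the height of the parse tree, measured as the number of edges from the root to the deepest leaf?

5

[L [L [L [Item [Item var] + [Item var]]] :: [Item [Item n] + [Item var]]] :: [Item n]]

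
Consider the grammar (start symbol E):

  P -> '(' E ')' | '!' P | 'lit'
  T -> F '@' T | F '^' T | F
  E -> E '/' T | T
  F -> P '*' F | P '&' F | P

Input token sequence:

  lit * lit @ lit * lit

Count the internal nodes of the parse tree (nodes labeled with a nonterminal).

11

[E [T [F [P lit] * [F [P lit]]] @ [T [F [P lit] * [F [P lit]]]]]]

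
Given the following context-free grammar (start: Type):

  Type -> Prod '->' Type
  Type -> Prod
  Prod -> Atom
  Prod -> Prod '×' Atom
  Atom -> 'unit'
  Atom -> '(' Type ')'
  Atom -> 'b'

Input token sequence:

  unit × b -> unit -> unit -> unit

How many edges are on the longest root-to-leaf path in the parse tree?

6

[Type [Prod [Prod [Atom unit]] × [Atom b]] -> [Type [Prod [Atom unit]] -> [Type [Prod [Atom unit]] -> [Type [Prod [Atom unit]]]]]]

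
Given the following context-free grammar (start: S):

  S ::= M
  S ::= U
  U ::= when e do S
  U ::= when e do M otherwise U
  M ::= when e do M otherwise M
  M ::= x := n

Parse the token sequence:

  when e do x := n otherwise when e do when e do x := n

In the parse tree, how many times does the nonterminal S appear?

[S [U when e do [M x := n] otherwise [U when e do [S [U when e do [S [M x := n]]]]]]]

3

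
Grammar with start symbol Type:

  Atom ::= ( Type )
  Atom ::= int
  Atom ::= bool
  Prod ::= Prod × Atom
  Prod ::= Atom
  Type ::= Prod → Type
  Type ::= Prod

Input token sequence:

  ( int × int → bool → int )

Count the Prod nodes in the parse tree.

[Type [Prod [Atom ( [Type [Prod [Prod [Atom int]] × [Atom int]] → [Type [Prod [Atom bool]] → [Type [Prod [Atom int]]]]] )]]]

5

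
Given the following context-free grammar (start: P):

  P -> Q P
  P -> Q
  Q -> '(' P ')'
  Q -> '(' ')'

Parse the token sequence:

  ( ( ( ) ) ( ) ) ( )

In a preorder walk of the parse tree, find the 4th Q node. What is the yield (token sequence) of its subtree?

[P [Q ( [P [Q ( [P [Q ( )]] )] [P [Q ( )]]] )] [P [Q ( )]]]

( )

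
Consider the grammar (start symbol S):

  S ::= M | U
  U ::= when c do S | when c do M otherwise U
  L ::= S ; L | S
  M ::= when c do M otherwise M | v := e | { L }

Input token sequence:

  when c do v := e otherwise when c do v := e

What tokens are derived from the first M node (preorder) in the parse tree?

[S [U when c do [M v := e] otherwise [U when c do [S [M v := e]]]]]

v := e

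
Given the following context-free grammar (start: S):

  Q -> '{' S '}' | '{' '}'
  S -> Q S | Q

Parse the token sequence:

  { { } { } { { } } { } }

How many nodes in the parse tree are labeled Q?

6

[S [Q { [S [Q { }] [S [Q { }] [S [Q { [S [Q { }]] }] [S [Q { }]]]]] }]]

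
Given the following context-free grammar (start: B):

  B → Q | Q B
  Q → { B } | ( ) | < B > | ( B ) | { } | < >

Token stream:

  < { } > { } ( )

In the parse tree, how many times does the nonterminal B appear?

[B [Q < [B [Q { }]] >] [B [Q { }] [B [Q ( )]]]]

4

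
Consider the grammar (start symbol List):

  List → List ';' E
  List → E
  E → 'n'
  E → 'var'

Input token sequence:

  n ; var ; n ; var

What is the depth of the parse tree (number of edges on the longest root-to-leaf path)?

[List [List [List [List [E n]] ; [E var]] ; [E n]] ; [E var]]

5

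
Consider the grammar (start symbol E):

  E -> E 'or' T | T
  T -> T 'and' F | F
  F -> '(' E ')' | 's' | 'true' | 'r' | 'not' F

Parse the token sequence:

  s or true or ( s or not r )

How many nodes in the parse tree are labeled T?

5

[E [E [E [T [F s]]] or [T [F true]]] or [T [F ( [E [E [T [F s]]] or [T [F not [F r]]]] )]]]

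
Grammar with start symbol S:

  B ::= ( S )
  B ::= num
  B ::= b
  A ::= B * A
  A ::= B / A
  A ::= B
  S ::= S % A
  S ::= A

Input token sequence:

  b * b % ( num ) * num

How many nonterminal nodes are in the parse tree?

[S [S [A [B b] * [A [B b]]]] % [A [B ( [S [A [B num]]] )] * [A [B num]]]]

13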